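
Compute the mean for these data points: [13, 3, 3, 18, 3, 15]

9.1667

Step 1: Sum all values: 13 + 3 + 3 + 18 + 3 + 15 = 55
Step 2: Count the number of values: n = 6
Step 3: Mean = sum / n = 55 / 6 = 9.1667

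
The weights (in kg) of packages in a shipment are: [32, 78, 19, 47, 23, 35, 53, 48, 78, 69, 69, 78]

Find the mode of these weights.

78

Step 1: Count the frequency of each value:
  19: appears 1 time(s)
  23: appears 1 time(s)
  32: appears 1 time(s)
  35: appears 1 time(s)
  47: appears 1 time(s)
  48: appears 1 time(s)
  53: appears 1 time(s)
  69: appears 2 time(s)
  78: appears 3 time(s)
Step 2: The value 78 appears most frequently (3 times).
Step 3: Mode = 78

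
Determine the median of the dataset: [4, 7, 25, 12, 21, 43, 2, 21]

16.5

Step 1: Sort the data in ascending order: [2, 4, 7, 12, 21, 21, 25, 43]
Step 2: The number of values is n = 8.
Step 3: Since n is even, the median is the average of positions 4 and 5:
  Median = (12 + 21) / 2 = 16.5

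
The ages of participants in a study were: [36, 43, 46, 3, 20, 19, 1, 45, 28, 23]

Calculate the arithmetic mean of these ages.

26.4

Step 1: Sum all values: 36 + 43 + 46 + 3 + 20 + 19 + 1 + 45 + 28 + 23 = 264
Step 2: Count the number of values: n = 10
Step 3: Mean = sum / n = 264 / 10 = 26.4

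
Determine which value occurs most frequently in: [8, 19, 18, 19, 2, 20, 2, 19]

19

Step 1: Count the frequency of each value:
  2: appears 2 time(s)
  8: appears 1 time(s)
  18: appears 1 time(s)
  19: appears 3 time(s)
  20: appears 1 time(s)
Step 2: The value 19 appears most frequently (3 times).
Step 3: Mode = 19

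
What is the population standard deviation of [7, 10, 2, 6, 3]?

2.8705

Step 1: Compute the mean: 5.6
Step 2: Sum of squared deviations from the mean: 41.2
Step 3: Population variance = 41.2 / 5 = 8.24
Step 4: Standard deviation = sqrt(8.24) = 2.8705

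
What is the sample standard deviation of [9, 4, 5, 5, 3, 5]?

2.0412

Step 1: Compute the mean: 5.1667
Step 2: Sum of squared deviations from the mean: 20.8333
Step 3: Sample variance = 20.8333 / 5 = 4.1667
Step 4: Standard deviation = sqrt(4.1667) = 2.0412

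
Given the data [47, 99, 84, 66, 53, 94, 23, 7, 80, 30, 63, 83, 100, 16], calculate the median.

64.5

Step 1: Sort the data in ascending order: [7, 16, 23, 30, 47, 53, 63, 66, 80, 83, 84, 94, 99, 100]
Step 2: The number of values is n = 14.
Step 3: Since n is even, the median is the average of positions 7 and 8:
  Median = (63 + 66) / 2 = 64.5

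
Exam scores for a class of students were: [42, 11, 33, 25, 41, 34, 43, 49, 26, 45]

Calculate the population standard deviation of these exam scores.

10.9859

Step 1: Compute the mean: 34.9
Step 2: Sum of squared deviations from the mean: 1206.9
Step 3: Population variance = 1206.9 / 10 = 120.69
Step 4: Standard deviation = sqrt(120.69) = 10.9859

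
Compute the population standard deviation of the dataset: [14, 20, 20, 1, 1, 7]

8.0156

Step 1: Compute the mean: 10.5
Step 2: Sum of squared deviations from the mean: 385.5
Step 3: Population variance = 385.5 / 6 = 64.25
Step 4: Standard deviation = sqrt(64.25) = 8.0156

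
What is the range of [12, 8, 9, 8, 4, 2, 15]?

13

Step 1: Identify the maximum value: max = 15
Step 2: Identify the minimum value: min = 2
Step 3: Range = max - min = 15 - 2 = 13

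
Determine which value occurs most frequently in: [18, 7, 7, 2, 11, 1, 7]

7

Step 1: Count the frequency of each value:
  1: appears 1 time(s)
  2: appears 1 time(s)
  7: appears 3 time(s)
  11: appears 1 time(s)
  18: appears 1 time(s)
Step 2: The value 7 appears most frequently (3 times).
Step 3: Mode = 7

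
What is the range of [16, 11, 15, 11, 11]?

5

Step 1: Identify the maximum value: max = 16
Step 2: Identify the minimum value: min = 11
Step 3: Range = max - min = 16 - 11 = 5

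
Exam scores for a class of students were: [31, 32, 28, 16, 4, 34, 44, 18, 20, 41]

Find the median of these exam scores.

29.5

Step 1: Sort the data in ascending order: [4, 16, 18, 20, 28, 31, 32, 34, 41, 44]
Step 2: The number of values is n = 10.
Step 3: Since n is even, the median is the average of positions 5 and 6:
  Median = (28 + 31) / 2 = 29.5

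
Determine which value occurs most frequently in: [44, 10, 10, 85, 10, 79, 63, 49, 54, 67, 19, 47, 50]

10

Step 1: Count the frequency of each value:
  10: appears 3 time(s)
  19: appears 1 time(s)
  44: appears 1 time(s)
  47: appears 1 time(s)
  49: appears 1 time(s)
  50: appears 1 time(s)
  54: appears 1 time(s)
  63: appears 1 time(s)
  67: appears 1 time(s)
  79: appears 1 time(s)
  85: appears 1 time(s)
Step 2: The value 10 appears most frequently (3 times).
Step 3: Mode = 10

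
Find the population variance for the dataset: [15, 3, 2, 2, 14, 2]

33.5556

Step 1: Compute the mean: (15 + 3 + 2 + 2 + 14 + 2) / 6 = 6.3333
Step 2: Compute squared deviations from the mean:
  (15 - 6.3333)^2 = 75.1111
  (3 - 6.3333)^2 = 11.1111
  (2 - 6.3333)^2 = 18.7778
  (2 - 6.3333)^2 = 18.7778
  (14 - 6.3333)^2 = 58.7778
  (2 - 6.3333)^2 = 18.7778
Step 3: Sum of squared deviations = 201.3333
Step 4: Population variance = 201.3333 / 6 = 33.5556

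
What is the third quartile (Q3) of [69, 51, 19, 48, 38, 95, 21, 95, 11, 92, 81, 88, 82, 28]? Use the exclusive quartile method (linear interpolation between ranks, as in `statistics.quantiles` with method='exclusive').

89

Step 1: Sort the data: [11, 19, 21, 28, 38, 48, 51, 69, 81, 82, 88, 92, 95, 95]
Step 2: n = 14
Step 3: Using the exclusive quartile method:
  Q1 = 26.25
  Q2 (median) = 60
  Q3 = 89
  IQR = Q3 - Q1 = 89 - 26.25 = 62.75
Step 4: Q3 = 89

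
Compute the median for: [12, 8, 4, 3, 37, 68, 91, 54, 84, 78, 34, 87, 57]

54

Step 1: Sort the data in ascending order: [3, 4, 8, 12, 34, 37, 54, 57, 68, 78, 84, 87, 91]
Step 2: The number of values is n = 13.
Step 3: Since n is odd, the median is the middle value at position 7: 54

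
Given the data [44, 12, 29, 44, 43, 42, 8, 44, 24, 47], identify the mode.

44

Step 1: Count the frequency of each value:
  8: appears 1 time(s)
  12: appears 1 time(s)
  24: appears 1 time(s)
  29: appears 1 time(s)
  42: appears 1 time(s)
  43: appears 1 time(s)
  44: appears 3 time(s)
  47: appears 1 time(s)
Step 2: The value 44 appears most frequently (3 times).
Step 3: Mode = 44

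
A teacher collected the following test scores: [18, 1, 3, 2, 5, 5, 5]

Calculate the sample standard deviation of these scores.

5.7113

Step 1: Compute the mean: 5.5714
Step 2: Sum of squared deviations from the mean: 195.7143
Step 3: Sample variance = 195.7143 / 6 = 32.619
Step 4: Standard deviation = sqrt(32.619) = 5.7113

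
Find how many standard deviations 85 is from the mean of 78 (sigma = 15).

0.4667

Step 1: Recall the z-score formula: z = (x - mu) / sigma
Step 2: Substitute values: z = (85 - 78) / 15
Step 3: z = 7 / 15 = 0.4667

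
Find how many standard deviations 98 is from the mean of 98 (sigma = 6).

0

Step 1: Recall the z-score formula: z = (x - mu) / sigma
Step 2: Substitute values: z = (98 - 98) / 6
Step 3: z = 0 / 6 = 0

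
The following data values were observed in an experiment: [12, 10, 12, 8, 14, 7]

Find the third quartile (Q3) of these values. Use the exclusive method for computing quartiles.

12.5

Step 1: Sort the data: [7, 8, 10, 12, 12, 14]
Step 2: n = 6
Step 3: Using the exclusive quartile method:
  Q1 = 7.75
  Q2 (median) = 11
  Q3 = 12.5
  IQR = Q3 - Q1 = 12.5 - 7.75 = 4.75
Step 4: Q3 = 12.5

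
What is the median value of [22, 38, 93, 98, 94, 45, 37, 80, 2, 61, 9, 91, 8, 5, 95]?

45

Step 1: Sort the data in ascending order: [2, 5, 8, 9, 22, 37, 38, 45, 61, 80, 91, 93, 94, 95, 98]
Step 2: The number of values is n = 15.
Step 3: Since n is odd, the median is the middle value at position 8: 45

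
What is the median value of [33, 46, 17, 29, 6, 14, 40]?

29

Step 1: Sort the data in ascending order: [6, 14, 17, 29, 33, 40, 46]
Step 2: The number of values is n = 7.
Step 3: Since n is odd, the median is the middle value at position 4: 29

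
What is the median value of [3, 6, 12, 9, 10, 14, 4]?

9

Step 1: Sort the data in ascending order: [3, 4, 6, 9, 10, 12, 14]
Step 2: The number of values is n = 7.
Step 3: Since n is odd, the median is the middle value at position 4: 9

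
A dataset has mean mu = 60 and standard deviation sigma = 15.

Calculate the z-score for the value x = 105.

3

Step 1: Recall the z-score formula: z = (x - mu) / sigma
Step 2: Substitute values: z = (105 - 60) / 15
Step 3: z = 45 / 15 = 3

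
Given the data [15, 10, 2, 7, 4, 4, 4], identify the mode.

4

Step 1: Count the frequency of each value:
  2: appears 1 time(s)
  4: appears 3 time(s)
  7: appears 1 time(s)
  10: appears 1 time(s)
  15: appears 1 time(s)
Step 2: The value 4 appears most frequently (3 times).
Step 3: Mode = 4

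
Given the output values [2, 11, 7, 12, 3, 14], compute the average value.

8.1667

Step 1: Sum all values: 2 + 11 + 7 + 12 + 3 + 14 = 49
Step 2: Count the number of values: n = 6
Step 3: Mean = sum / n = 49 / 6 = 8.1667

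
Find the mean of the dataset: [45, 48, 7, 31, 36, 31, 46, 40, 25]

34.3333

Step 1: Sum all values: 45 + 48 + 7 + 31 + 36 + 31 + 46 + 40 + 25 = 309
Step 2: Count the number of values: n = 9
Step 3: Mean = sum / n = 309 / 9 = 34.3333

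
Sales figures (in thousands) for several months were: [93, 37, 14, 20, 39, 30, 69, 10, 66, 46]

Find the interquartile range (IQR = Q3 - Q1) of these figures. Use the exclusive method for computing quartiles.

48.25

Step 1: Sort the data: [10, 14, 20, 30, 37, 39, 46, 66, 69, 93]
Step 2: n = 10
Step 3: Using the exclusive quartile method:
  Q1 = 18.5
  Q2 (median) = 38
  Q3 = 66.75
  IQR = Q3 - Q1 = 66.75 - 18.5 = 48.25
Step 4: IQR = 48.25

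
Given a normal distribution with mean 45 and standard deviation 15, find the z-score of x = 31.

-0.9333

Step 1: Recall the z-score formula: z = (x - mu) / sigma
Step 2: Substitute values: z = (31 - 45) / 15
Step 3: z = -14 / 15 = -0.9333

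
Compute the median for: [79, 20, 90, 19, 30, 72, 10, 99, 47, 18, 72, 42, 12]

42

Step 1: Sort the data in ascending order: [10, 12, 18, 19, 20, 30, 42, 47, 72, 72, 79, 90, 99]
Step 2: The number of values is n = 13.
Step 3: Since n is odd, the median is the middle value at position 7: 42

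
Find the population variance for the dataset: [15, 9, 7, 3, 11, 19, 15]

25.6327

Step 1: Compute the mean: (15 + 9 + 7 + 3 + 11 + 19 + 15) / 7 = 11.2857
Step 2: Compute squared deviations from the mean:
  (15 - 11.2857)^2 = 13.7959
  (9 - 11.2857)^2 = 5.2245
  (7 - 11.2857)^2 = 18.3673
  (3 - 11.2857)^2 = 68.6531
  (11 - 11.2857)^2 = 0.0816
  (19 - 11.2857)^2 = 59.5102
  (15 - 11.2857)^2 = 13.7959
Step 3: Sum of squared deviations = 179.4286
Step 4: Population variance = 179.4286 / 7 = 25.6327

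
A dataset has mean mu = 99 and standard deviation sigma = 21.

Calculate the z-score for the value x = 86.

-0.619

Step 1: Recall the z-score formula: z = (x - mu) / sigma
Step 2: Substitute values: z = (86 - 99) / 21
Step 3: z = -13 / 21 = -0.619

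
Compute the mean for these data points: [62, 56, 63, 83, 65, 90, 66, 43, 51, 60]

63.9

Step 1: Sum all values: 62 + 56 + 63 + 83 + 65 + 90 + 66 + 43 + 51 + 60 = 639
Step 2: Count the number of values: n = 10
Step 3: Mean = sum / n = 639 / 10 = 63.9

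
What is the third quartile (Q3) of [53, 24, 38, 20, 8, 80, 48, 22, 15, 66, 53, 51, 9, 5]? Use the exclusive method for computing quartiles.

53

Step 1: Sort the data: [5, 8, 9, 15, 20, 22, 24, 38, 48, 51, 53, 53, 66, 80]
Step 2: n = 14
Step 3: Using the exclusive quartile method:
  Q1 = 13.5
  Q2 (median) = 31
  Q3 = 53
  IQR = Q3 - Q1 = 53 - 13.5 = 39.5
Step 4: Q3 = 53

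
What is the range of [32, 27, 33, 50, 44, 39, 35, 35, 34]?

23

Step 1: Identify the maximum value: max = 50
Step 2: Identify the minimum value: min = 27
Step 3: Range = max - min = 50 - 27 = 23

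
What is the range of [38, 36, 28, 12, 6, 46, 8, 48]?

42

Step 1: Identify the maximum value: max = 48
Step 2: Identify the minimum value: min = 6
Step 3: Range = max - min = 48 - 6 = 42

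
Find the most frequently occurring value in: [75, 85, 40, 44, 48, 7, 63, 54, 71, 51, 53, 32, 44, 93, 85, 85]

85

Step 1: Count the frequency of each value:
  7: appears 1 time(s)
  32: appears 1 time(s)
  40: appears 1 time(s)
  44: appears 2 time(s)
  48: appears 1 time(s)
  51: appears 1 time(s)
  53: appears 1 time(s)
  54: appears 1 time(s)
  63: appears 1 time(s)
  71: appears 1 time(s)
  75: appears 1 time(s)
  85: appears 3 time(s)
  93: appears 1 time(s)
Step 2: The value 85 appears most frequently (3 times).
Step 3: Mode = 85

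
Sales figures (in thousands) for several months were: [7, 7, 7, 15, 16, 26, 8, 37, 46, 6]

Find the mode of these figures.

7

Step 1: Count the frequency of each value:
  6: appears 1 time(s)
  7: appears 3 time(s)
  8: appears 1 time(s)
  15: appears 1 time(s)
  16: appears 1 time(s)
  26: appears 1 time(s)
  37: appears 1 time(s)
  46: appears 1 time(s)
Step 2: The value 7 appears most frequently (3 times).
Step 3: Mode = 7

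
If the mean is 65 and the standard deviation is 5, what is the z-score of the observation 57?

-1.6

Step 1: Recall the z-score formula: z = (x - mu) / sigma
Step 2: Substitute values: z = (57 - 65) / 5
Step 3: z = -8 / 5 = -1.6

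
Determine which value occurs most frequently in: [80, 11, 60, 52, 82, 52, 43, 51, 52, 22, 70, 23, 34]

52

Step 1: Count the frequency of each value:
  11: appears 1 time(s)
  22: appears 1 time(s)
  23: appears 1 time(s)
  34: appears 1 time(s)
  43: appears 1 time(s)
  51: appears 1 time(s)
  52: appears 3 time(s)
  60: appears 1 time(s)
  70: appears 1 time(s)
  80: appears 1 time(s)
  82: appears 1 time(s)
Step 2: The value 52 appears most frequently (3 times).
Step 3: Mode = 52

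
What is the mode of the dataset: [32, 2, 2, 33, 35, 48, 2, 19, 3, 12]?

2

Step 1: Count the frequency of each value:
  2: appears 3 time(s)
  3: appears 1 time(s)
  12: appears 1 time(s)
  19: appears 1 time(s)
  32: appears 1 time(s)
  33: appears 1 time(s)
  35: appears 1 time(s)
  48: appears 1 time(s)
Step 2: The value 2 appears most frequently (3 times).
Step 3: Mode = 2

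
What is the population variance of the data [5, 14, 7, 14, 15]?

17.2

Step 1: Compute the mean: (5 + 14 + 7 + 14 + 15) / 5 = 11
Step 2: Compute squared deviations from the mean:
  (5 - 11)^2 = 36
  (14 - 11)^2 = 9
  (7 - 11)^2 = 16
  (14 - 11)^2 = 9
  (15 - 11)^2 = 16
Step 3: Sum of squared deviations = 86
Step 4: Population variance = 86 / 5 = 17.2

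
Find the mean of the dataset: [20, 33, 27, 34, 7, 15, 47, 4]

23.375

Step 1: Sum all values: 20 + 33 + 27 + 34 + 7 + 15 + 47 + 4 = 187
Step 2: Count the number of values: n = 8
Step 3: Mean = sum / n = 187 / 8 = 23.375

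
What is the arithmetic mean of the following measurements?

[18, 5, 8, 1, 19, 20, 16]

12.4286

Step 1: Sum all values: 18 + 5 + 8 + 1 + 19 + 20 + 16 = 87
Step 2: Count the number of values: n = 7
Step 3: Mean = sum / n = 87 / 7 = 12.4286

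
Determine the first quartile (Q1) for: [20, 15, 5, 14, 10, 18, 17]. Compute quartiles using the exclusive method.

10

Step 1: Sort the data: [5, 10, 14, 15, 17, 18, 20]
Step 2: n = 7
Step 3: Using the exclusive quartile method:
  Q1 = 10
  Q2 (median) = 15
  Q3 = 18
  IQR = Q3 - Q1 = 18 - 10 = 8
Step 4: Q1 = 10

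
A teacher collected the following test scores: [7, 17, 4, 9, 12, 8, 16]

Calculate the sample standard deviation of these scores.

4.7909

Step 1: Compute the mean: 10.4286
Step 2: Sum of squared deviations from the mean: 137.7143
Step 3: Sample variance = 137.7143 / 6 = 22.9524
Step 4: Standard deviation = sqrt(22.9524) = 4.7909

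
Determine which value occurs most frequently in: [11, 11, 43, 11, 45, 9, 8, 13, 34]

11

Step 1: Count the frequency of each value:
  8: appears 1 time(s)
  9: appears 1 time(s)
  11: appears 3 time(s)
  13: appears 1 time(s)
  34: appears 1 time(s)
  43: appears 1 time(s)
  45: appears 1 time(s)
Step 2: The value 11 appears most frequently (3 times).
Step 3: Mode = 11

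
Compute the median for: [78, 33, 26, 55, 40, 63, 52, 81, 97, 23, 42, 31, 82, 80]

53.5

Step 1: Sort the data in ascending order: [23, 26, 31, 33, 40, 42, 52, 55, 63, 78, 80, 81, 82, 97]
Step 2: The number of values is n = 14.
Step 3: Since n is even, the median is the average of positions 7 and 8:
  Median = (52 + 55) / 2 = 53.5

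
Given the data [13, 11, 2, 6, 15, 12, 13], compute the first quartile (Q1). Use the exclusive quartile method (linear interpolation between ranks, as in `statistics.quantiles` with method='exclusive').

6

Step 1: Sort the data: [2, 6, 11, 12, 13, 13, 15]
Step 2: n = 7
Step 3: Using the exclusive quartile method:
  Q1 = 6
  Q2 (median) = 12
  Q3 = 13
  IQR = Q3 - Q1 = 13 - 6 = 7
Step 4: Q1 = 6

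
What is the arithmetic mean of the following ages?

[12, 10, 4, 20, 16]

12.4

Step 1: Sum all values: 12 + 10 + 4 + 20 + 16 = 62
Step 2: Count the number of values: n = 5
Step 3: Mean = sum / n = 62 / 5 = 12.4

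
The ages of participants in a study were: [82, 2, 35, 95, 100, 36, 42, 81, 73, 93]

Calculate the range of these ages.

98

Step 1: Identify the maximum value: max = 100
Step 2: Identify the minimum value: min = 2
Step 3: Range = max - min = 100 - 2 = 98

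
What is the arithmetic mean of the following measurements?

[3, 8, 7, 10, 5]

6.6

Step 1: Sum all values: 3 + 8 + 7 + 10 + 5 = 33
Step 2: Count the number of values: n = 5
Step 3: Mean = sum / n = 33 / 5 = 6.6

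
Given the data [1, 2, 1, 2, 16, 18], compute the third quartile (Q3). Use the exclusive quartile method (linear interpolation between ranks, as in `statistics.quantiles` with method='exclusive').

16.5

Step 1: Sort the data: [1, 1, 2, 2, 16, 18]
Step 2: n = 6
Step 3: Using the exclusive quartile method:
  Q1 = 1
  Q2 (median) = 2
  Q3 = 16.5
  IQR = Q3 - Q1 = 16.5 - 1 = 15.5
Step 4: Q3 = 16.5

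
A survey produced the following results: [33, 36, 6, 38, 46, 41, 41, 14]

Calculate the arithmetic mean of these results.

31.875

Step 1: Sum all values: 33 + 36 + 6 + 38 + 46 + 41 + 41 + 14 = 255
Step 2: Count the number of values: n = 8
Step 3: Mean = sum / n = 255 / 8 = 31.875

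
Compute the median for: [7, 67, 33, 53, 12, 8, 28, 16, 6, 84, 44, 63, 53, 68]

38.5

Step 1: Sort the data in ascending order: [6, 7, 8, 12, 16, 28, 33, 44, 53, 53, 63, 67, 68, 84]
Step 2: The number of values is n = 14.
Step 3: Since n is even, the median is the average of positions 7 and 8:
  Median = (33 + 44) / 2 = 38.5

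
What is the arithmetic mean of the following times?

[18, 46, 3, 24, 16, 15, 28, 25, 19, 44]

23.8

Step 1: Sum all values: 18 + 46 + 3 + 24 + 16 + 15 + 28 + 25 + 19 + 44 = 238
Step 2: Count the number of values: n = 10
Step 3: Mean = sum / n = 238 / 10 = 23.8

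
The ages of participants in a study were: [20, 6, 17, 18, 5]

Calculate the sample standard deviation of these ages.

7.1204

Step 1: Compute the mean: 13.2
Step 2: Sum of squared deviations from the mean: 202.8
Step 3: Sample variance = 202.8 / 4 = 50.7
Step 4: Standard deviation = sqrt(50.7) = 7.1204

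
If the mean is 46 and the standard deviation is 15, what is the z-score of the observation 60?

0.9333

Step 1: Recall the z-score formula: z = (x - mu) / sigma
Step 2: Substitute values: z = (60 - 46) / 15
Step 3: z = 14 / 15 = 0.9333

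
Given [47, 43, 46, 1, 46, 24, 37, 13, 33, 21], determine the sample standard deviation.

15.8566

Step 1: Compute the mean: 31.1
Step 2: Sum of squared deviations from the mean: 2262.9
Step 3: Sample variance = 2262.9 / 9 = 251.4333
Step 4: Standard deviation = sqrt(251.4333) = 15.8566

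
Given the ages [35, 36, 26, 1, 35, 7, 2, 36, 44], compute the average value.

24.6667

Step 1: Sum all values: 35 + 36 + 26 + 1 + 35 + 7 + 2 + 36 + 44 = 222
Step 2: Count the number of values: n = 9
Step 3: Mean = sum / n = 222 / 9 = 24.6667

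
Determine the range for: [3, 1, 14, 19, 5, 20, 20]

19

Step 1: Identify the maximum value: max = 20
Step 2: Identify the minimum value: min = 1
Step 3: Range = max - min = 20 - 1 = 19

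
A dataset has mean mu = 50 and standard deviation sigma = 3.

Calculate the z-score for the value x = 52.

0.6667

Step 1: Recall the z-score formula: z = (x - mu) / sigma
Step 2: Substitute values: z = (52 - 50) / 3
Step 3: z = 2 / 3 = 0.6667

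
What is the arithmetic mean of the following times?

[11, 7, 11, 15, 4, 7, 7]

8.8571

Step 1: Sum all values: 11 + 7 + 11 + 15 + 4 + 7 + 7 = 62
Step 2: Count the number of values: n = 7
Step 3: Mean = sum / n = 62 / 7 = 8.8571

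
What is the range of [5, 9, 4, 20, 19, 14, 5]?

16

Step 1: Identify the maximum value: max = 20
Step 2: Identify the minimum value: min = 4
Step 3: Range = max - min = 20 - 4 = 16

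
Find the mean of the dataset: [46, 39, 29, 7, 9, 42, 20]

27.4286

Step 1: Sum all values: 46 + 39 + 29 + 7 + 9 + 42 + 20 = 192
Step 2: Count the number of values: n = 7
Step 3: Mean = sum / n = 192 / 7 = 27.4286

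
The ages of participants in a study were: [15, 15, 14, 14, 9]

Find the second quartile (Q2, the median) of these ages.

14

Step 1: Sort the data: [9, 14, 14, 15, 15]
Step 2: n = 5
Step 3: Q2 is the median. Since n is odd, it is the middle value at position 3: 14
Step 4: Q2 = 14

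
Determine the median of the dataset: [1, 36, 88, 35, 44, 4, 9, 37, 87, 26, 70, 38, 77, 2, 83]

37

Step 1: Sort the data in ascending order: [1, 2, 4, 9, 26, 35, 36, 37, 38, 44, 70, 77, 83, 87, 88]
Step 2: The number of values is n = 15.
Step 3: Since n is odd, the median is the middle value at position 8: 37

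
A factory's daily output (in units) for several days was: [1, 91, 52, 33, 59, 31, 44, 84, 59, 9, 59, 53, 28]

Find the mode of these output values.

59

Step 1: Count the frequency of each value:
  1: appears 1 time(s)
  9: appears 1 time(s)
  28: appears 1 time(s)
  31: appears 1 time(s)
  33: appears 1 time(s)
  44: appears 1 time(s)
  52: appears 1 time(s)
  53: appears 1 time(s)
  59: appears 3 time(s)
  84: appears 1 time(s)
  91: appears 1 time(s)
Step 2: The value 59 appears most frequently (3 times).
Step 3: Mode = 59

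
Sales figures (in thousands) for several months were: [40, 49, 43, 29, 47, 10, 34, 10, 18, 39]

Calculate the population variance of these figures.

192.49

Step 1: Compute the mean: (40 + 49 + 43 + 29 + 47 + 10 + 34 + 10 + 18 + 39) / 10 = 31.9
Step 2: Compute squared deviations from the mean:
  (40 - 31.9)^2 = 65.61
  (49 - 31.9)^2 = 292.41
  (43 - 31.9)^2 = 123.21
  (29 - 31.9)^2 = 8.41
  (47 - 31.9)^2 = 228.01
  (10 - 31.9)^2 = 479.61
  (34 - 31.9)^2 = 4.41
  (10 - 31.9)^2 = 479.61
  (18 - 31.9)^2 = 193.21
  (39 - 31.9)^2 = 50.41
Step 3: Sum of squared deviations = 1924.9
Step 4: Population variance = 1924.9 / 10 = 192.49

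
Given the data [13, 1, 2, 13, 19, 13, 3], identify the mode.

13

Step 1: Count the frequency of each value:
  1: appears 1 time(s)
  2: appears 1 time(s)
  3: appears 1 time(s)
  13: appears 3 time(s)
  19: appears 1 time(s)
Step 2: The value 13 appears most frequently (3 times).
Step 3: Mode = 13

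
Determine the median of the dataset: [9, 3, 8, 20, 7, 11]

8.5

Step 1: Sort the data in ascending order: [3, 7, 8, 9, 11, 20]
Step 2: The number of values is n = 6.
Step 3: Since n is even, the median is the average of positions 3 and 4:
  Median = (8 + 9) / 2 = 8.5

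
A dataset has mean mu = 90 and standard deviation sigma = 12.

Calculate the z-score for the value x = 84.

-0.5

Step 1: Recall the z-score formula: z = (x - mu) / sigma
Step 2: Substitute values: z = (84 - 90) / 12
Step 3: z = -6 / 12 = -0.5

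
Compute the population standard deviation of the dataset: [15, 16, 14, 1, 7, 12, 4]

5.4361

Step 1: Compute the mean: 9.8571
Step 2: Sum of squared deviations from the mean: 206.8571
Step 3: Population variance = 206.8571 / 7 = 29.551
Step 4: Standard deviation = sqrt(29.551) = 5.4361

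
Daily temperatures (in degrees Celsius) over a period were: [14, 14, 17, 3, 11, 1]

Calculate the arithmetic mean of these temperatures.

10

Step 1: Sum all values: 14 + 14 + 17 + 3 + 11 + 1 = 60
Step 2: Count the number of values: n = 6
Step 3: Mean = sum / n = 60 / 6 = 10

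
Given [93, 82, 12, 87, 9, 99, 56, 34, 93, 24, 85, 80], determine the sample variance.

1157.6061

Step 1: Compute the mean: (93 + 82 + 12 + 87 + 9 + 99 + 56 + 34 + 93 + 24 + 85 + 80) / 12 = 62.8333
Step 2: Compute squared deviations from the mean:
  (93 - 62.8333)^2 = 910.0278
  (82 - 62.8333)^2 = 367.3611
  (12 - 62.8333)^2 = 2584.0278
  (87 - 62.8333)^2 = 584.0278
  (9 - 62.8333)^2 = 2898.0278
  (99 - 62.8333)^2 = 1308.0278
  (56 - 62.8333)^2 = 46.6944
  (34 - 62.8333)^2 = 831.3611
  (93 - 62.8333)^2 = 910.0278
  (24 - 62.8333)^2 = 1508.0278
  (85 - 62.8333)^2 = 491.3611
  (80 - 62.8333)^2 = 294.6944
Step 3: Sum of squared deviations = 12733.6667
Step 4: Sample variance = 12733.6667 / 11 = 1157.6061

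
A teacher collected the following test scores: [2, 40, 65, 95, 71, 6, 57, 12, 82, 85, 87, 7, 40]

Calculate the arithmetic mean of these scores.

49.9231

Step 1: Sum all values: 2 + 40 + 65 + 95 + 71 + 6 + 57 + 12 + 82 + 85 + 87 + 7 + 40 = 649
Step 2: Count the number of values: n = 13
Step 3: Mean = sum / n = 649 / 13 = 49.9231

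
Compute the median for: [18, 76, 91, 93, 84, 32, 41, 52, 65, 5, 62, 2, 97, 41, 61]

61

Step 1: Sort the data in ascending order: [2, 5, 18, 32, 41, 41, 52, 61, 62, 65, 76, 84, 91, 93, 97]
Step 2: The number of values is n = 15.
Step 3: Since n is odd, the median is the middle value at position 8: 61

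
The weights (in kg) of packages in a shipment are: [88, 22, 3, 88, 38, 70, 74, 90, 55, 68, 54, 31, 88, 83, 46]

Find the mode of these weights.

88

Step 1: Count the frequency of each value:
  3: appears 1 time(s)
  22: appears 1 time(s)
  31: appears 1 time(s)
  38: appears 1 time(s)
  46: appears 1 time(s)
  54: appears 1 time(s)
  55: appears 1 time(s)
  68: appears 1 time(s)
  70: appears 1 time(s)
  74: appears 1 time(s)
  83: appears 1 time(s)
  88: appears 3 time(s)
  90: appears 1 time(s)
Step 2: The value 88 appears most frequently (3 times).
Step 3: Mode = 88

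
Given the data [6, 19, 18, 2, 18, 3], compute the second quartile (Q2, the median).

12

Step 1: Sort the data: [2, 3, 6, 18, 18, 19]
Step 2: n = 6
Step 3: Q2 is the median. Since n is even, it is the average of the values at positions 3 and 4:
  Q2 = (6 + 18) / 2 = 12
Step 4: Q2 = 12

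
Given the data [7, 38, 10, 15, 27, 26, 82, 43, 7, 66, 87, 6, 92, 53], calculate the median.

32.5

Step 1: Sort the data in ascending order: [6, 7, 7, 10, 15, 26, 27, 38, 43, 53, 66, 82, 87, 92]
Step 2: The number of values is n = 14.
Step 3: Since n is even, the median is the average of positions 7 and 8:
  Median = (27 + 38) / 2 = 32.5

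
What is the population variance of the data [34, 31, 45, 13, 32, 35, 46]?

102.7755

Step 1: Compute the mean: (34 + 31 + 45 + 13 + 32 + 35 + 46) / 7 = 33.7143
Step 2: Compute squared deviations from the mean:
  (34 - 33.7143)^2 = 0.0816
  (31 - 33.7143)^2 = 7.3673
  (45 - 33.7143)^2 = 127.3673
  (13 - 33.7143)^2 = 429.0816
  (32 - 33.7143)^2 = 2.9388
  (35 - 33.7143)^2 = 1.6531
  (46 - 33.7143)^2 = 150.9388
Step 3: Sum of squared deviations = 719.4286
Step 4: Population variance = 719.4286 / 7 = 102.7755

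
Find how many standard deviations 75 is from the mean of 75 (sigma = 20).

0

Step 1: Recall the z-score formula: z = (x - mu) / sigma
Step 2: Substitute values: z = (75 - 75) / 20
Step 3: z = 0 / 20 = 0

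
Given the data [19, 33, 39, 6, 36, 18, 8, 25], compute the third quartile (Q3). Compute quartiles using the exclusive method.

35.25

Step 1: Sort the data: [6, 8, 18, 19, 25, 33, 36, 39]
Step 2: n = 8
Step 3: Using the exclusive quartile method:
  Q1 = 10.5
  Q2 (median) = 22
  Q3 = 35.25
  IQR = Q3 - Q1 = 35.25 - 10.5 = 24.75
Step 4: Q3 = 35.25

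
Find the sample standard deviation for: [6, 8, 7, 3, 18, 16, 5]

5.7155

Step 1: Compute the mean: 9
Step 2: Sum of squared deviations from the mean: 196
Step 3: Sample variance = 196 / 6 = 32.6667
Step 4: Standard deviation = sqrt(32.6667) = 5.7155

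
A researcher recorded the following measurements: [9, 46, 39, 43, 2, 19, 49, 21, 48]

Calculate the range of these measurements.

47

Step 1: Identify the maximum value: max = 49
Step 2: Identify the minimum value: min = 2
Step 3: Range = max - min = 49 - 2 = 47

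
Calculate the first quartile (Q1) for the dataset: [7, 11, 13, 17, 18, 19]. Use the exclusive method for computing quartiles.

10

Step 1: Sort the data: [7, 11, 13, 17, 18, 19]
Step 2: n = 6
Step 3: Using the exclusive quartile method:
  Q1 = 10
  Q2 (median) = 15
  Q3 = 18.25
  IQR = Q3 - Q1 = 18.25 - 10 = 8.25
Step 4: Q1 = 10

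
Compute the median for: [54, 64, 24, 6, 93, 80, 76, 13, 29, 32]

43

Step 1: Sort the data in ascending order: [6, 13, 24, 29, 32, 54, 64, 76, 80, 93]
Step 2: The number of values is n = 10.
Step 3: Since n is even, the median is the average of positions 5 and 6:
  Median = (32 + 54) / 2 = 43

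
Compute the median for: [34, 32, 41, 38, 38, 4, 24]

34

Step 1: Sort the data in ascending order: [4, 24, 32, 34, 38, 38, 41]
Step 2: The number of values is n = 7.
Step 3: Since n is odd, the median is the middle value at position 4: 34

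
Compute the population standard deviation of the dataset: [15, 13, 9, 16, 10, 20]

3.7156

Step 1: Compute the mean: 13.8333
Step 2: Sum of squared deviations from the mean: 82.8333
Step 3: Population variance = 82.8333 / 6 = 13.8056
Step 4: Standard deviation = sqrt(13.8056) = 3.7156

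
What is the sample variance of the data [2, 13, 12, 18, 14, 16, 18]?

30.2381

Step 1: Compute the mean: (2 + 13 + 12 + 18 + 14 + 16 + 18) / 7 = 13.2857
Step 2: Compute squared deviations from the mean:
  (2 - 13.2857)^2 = 127.3673
  (13 - 13.2857)^2 = 0.0816
  (12 - 13.2857)^2 = 1.6531
  (18 - 13.2857)^2 = 22.2245
  (14 - 13.2857)^2 = 0.5102
  (16 - 13.2857)^2 = 7.3673
  (18 - 13.2857)^2 = 22.2245
Step 3: Sum of squared deviations = 181.4286
Step 4: Sample variance = 181.4286 / 6 = 30.2381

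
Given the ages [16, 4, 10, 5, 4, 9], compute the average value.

8

Step 1: Sum all values: 16 + 4 + 10 + 5 + 4 + 9 = 48
Step 2: Count the number of values: n = 6
Step 3: Mean = sum / n = 48 / 6 = 8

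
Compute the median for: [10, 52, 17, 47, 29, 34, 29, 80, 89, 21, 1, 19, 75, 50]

31.5

Step 1: Sort the data in ascending order: [1, 10, 17, 19, 21, 29, 29, 34, 47, 50, 52, 75, 80, 89]
Step 2: The number of values is n = 14.
Step 3: Since n is even, the median is the average of positions 7 and 8:
  Median = (29 + 34) / 2 = 31.5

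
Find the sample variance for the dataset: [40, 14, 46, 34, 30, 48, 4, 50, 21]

259.6111

Step 1: Compute the mean: (40 + 14 + 46 + 34 + 30 + 48 + 4 + 50 + 21) / 9 = 31.8889
Step 2: Compute squared deviations from the mean:
  (40 - 31.8889)^2 = 65.7901
  (14 - 31.8889)^2 = 320.0123
  (46 - 31.8889)^2 = 199.1235
  (34 - 31.8889)^2 = 4.4568
  (30 - 31.8889)^2 = 3.5679
  (48 - 31.8889)^2 = 259.5679
  (4 - 31.8889)^2 = 777.7901
  (50 - 31.8889)^2 = 328.0123
  (21 - 31.8889)^2 = 118.5679
Step 3: Sum of squared deviations = 2076.8889
Step 4: Sample variance = 2076.8889 / 8 = 259.6111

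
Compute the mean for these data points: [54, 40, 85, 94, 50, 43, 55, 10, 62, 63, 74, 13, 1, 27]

47.9286

Step 1: Sum all values: 54 + 40 + 85 + 94 + 50 + 43 + 55 + 10 + 62 + 63 + 74 + 13 + 1 + 27 = 671
Step 2: Count the number of values: n = 14
Step 3: Mean = sum / n = 671 / 14 = 47.9286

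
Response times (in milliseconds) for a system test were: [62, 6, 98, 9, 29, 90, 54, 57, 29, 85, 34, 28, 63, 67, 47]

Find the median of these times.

54

Step 1: Sort the data in ascending order: [6, 9, 28, 29, 29, 34, 47, 54, 57, 62, 63, 67, 85, 90, 98]
Step 2: The number of values is n = 15.
Step 3: Since n is odd, the median is the middle value at position 8: 54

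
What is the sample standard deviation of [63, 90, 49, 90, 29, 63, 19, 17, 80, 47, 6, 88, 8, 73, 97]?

32.1865

Step 1: Compute the mean: 54.6
Step 2: Sum of squared deviations from the mean: 14503.6
Step 3: Sample variance = 14503.6 / 14 = 1035.9714
Step 4: Standard deviation = sqrt(1035.9714) = 32.1865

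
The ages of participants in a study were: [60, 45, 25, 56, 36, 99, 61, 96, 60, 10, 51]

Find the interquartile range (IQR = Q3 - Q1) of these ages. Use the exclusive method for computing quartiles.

25

Step 1: Sort the data: [10, 25, 36, 45, 51, 56, 60, 60, 61, 96, 99]
Step 2: n = 11
Step 3: Using the exclusive quartile method:
  Q1 = 36
  Q2 (median) = 56
  Q3 = 61
  IQR = Q3 - Q1 = 61 - 36 = 25
Step 4: IQR = 25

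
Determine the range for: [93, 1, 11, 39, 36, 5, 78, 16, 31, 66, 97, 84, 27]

96

Step 1: Identify the maximum value: max = 97
Step 2: Identify the minimum value: min = 1
Step 3: Range = max - min = 97 - 1 = 96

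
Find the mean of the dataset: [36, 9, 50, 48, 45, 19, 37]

34.8571

Step 1: Sum all values: 36 + 9 + 50 + 48 + 45 + 19 + 37 = 244
Step 2: Count the number of values: n = 7
Step 3: Mean = sum / n = 244 / 7 = 34.8571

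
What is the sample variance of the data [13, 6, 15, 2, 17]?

40.3

Step 1: Compute the mean: (13 + 6 + 15 + 2 + 17) / 5 = 10.6
Step 2: Compute squared deviations from the mean:
  (13 - 10.6)^2 = 5.76
  (6 - 10.6)^2 = 21.16
  (15 - 10.6)^2 = 19.36
  (2 - 10.6)^2 = 73.96
  (17 - 10.6)^2 = 40.96
Step 3: Sum of squared deviations = 161.2
Step 4: Sample variance = 161.2 / 4 = 40.3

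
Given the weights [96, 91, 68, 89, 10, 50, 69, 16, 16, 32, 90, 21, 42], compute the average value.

53.0769

Step 1: Sum all values: 96 + 91 + 68 + 89 + 10 + 50 + 69 + 16 + 16 + 32 + 90 + 21 + 42 = 690
Step 2: Count the number of values: n = 13
Step 3: Mean = sum / n = 690 / 13 = 53.0769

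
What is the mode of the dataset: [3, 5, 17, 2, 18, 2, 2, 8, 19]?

2

Step 1: Count the frequency of each value:
  2: appears 3 time(s)
  3: appears 1 time(s)
  5: appears 1 time(s)
  8: appears 1 time(s)
  17: appears 1 time(s)
  18: appears 1 time(s)
  19: appears 1 time(s)
Step 2: The value 2 appears most frequently (3 times).
Step 3: Mode = 2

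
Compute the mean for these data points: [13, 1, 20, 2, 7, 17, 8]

9.7143

Step 1: Sum all values: 13 + 1 + 20 + 2 + 7 + 17 + 8 = 68
Step 2: Count the number of values: n = 7
Step 3: Mean = sum / n = 68 / 7 = 9.7143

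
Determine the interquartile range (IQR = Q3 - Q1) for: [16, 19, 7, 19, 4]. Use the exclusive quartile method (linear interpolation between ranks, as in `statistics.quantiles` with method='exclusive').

13.5

Step 1: Sort the data: [4, 7, 16, 19, 19]
Step 2: n = 5
Step 3: Using the exclusive quartile method:
  Q1 = 5.5
  Q2 (median) = 16
  Q3 = 19
  IQR = Q3 - Q1 = 19 - 5.5 = 13.5
Step 4: IQR = 13.5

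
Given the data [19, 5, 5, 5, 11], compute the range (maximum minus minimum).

14

Step 1: Identify the maximum value: max = 19
Step 2: Identify the minimum value: min = 5
Step 3: Range = max - min = 19 - 5 = 14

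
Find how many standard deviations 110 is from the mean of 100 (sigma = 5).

2

Step 1: Recall the z-score formula: z = (x - mu) / sigma
Step 2: Substitute values: z = (110 - 100) / 5
Step 3: z = 10 / 5 = 2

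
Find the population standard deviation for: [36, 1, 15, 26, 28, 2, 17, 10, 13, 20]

10.5906

Step 1: Compute the mean: 16.8
Step 2: Sum of squared deviations from the mean: 1121.6
Step 3: Population variance = 1121.6 / 10 = 112.16
Step 4: Standard deviation = sqrt(112.16) = 10.5906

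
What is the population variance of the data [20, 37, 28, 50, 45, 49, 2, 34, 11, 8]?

275.84

Step 1: Compute the mean: (20 + 37 + 28 + 50 + 45 + 49 + 2 + 34 + 11 + 8) / 10 = 28.4
Step 2: Compute squared deviations from the mean:
  (20 - 28.4)^2 = 70.56
  (37 - 28.4)^2 = 73.96
  (28 - 28.4)^2 = 0.16
  (50 - 28.4)^2 = 466.56
  (45 - 28.4)^2 = 275.56
  (49 - 28.4)^2 = 424.36
  (2 - 28.4)^2 = 696.96
  (34 - 28.4)^2 = 31.36
  (11 - 28.4)^2 = 302.76
  (8 - 28.4)^2 = 416.16
Step 3: Sum of squared deviations = 2758.4
Step 4: Population variance = 2758.4 / 10 = 275.84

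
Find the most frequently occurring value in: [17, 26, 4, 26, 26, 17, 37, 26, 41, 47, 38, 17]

26

Step 1: Count the frequency of each value:
  4: appears 1 time(s)
  17: appears 3 time(s)
  26: appears 4 time(s)
  37: appears 1 time(s)
  38: appears 1 time(s)
  41: appears 1 time(s)
  47: appears 1 time(s)
Step 2: The value 26 appears most frequently (4 times).
Step 3: Mode = 26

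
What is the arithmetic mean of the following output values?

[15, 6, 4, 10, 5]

8

Step 1: Sum all values: 15 + 6 + 4 + 10 + 5 = 40
Step 2: Count the number of values: n = 5
Step 3: Mean = sum / n = 40 / 5 = 8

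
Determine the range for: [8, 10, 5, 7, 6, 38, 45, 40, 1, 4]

44

Step 1: Identify the maximum value: max = 45
Step 2: Identify the minimum value: min = 1
Step 3: Range = max - min = 45 - 1 = 44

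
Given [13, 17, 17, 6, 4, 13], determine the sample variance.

30.2667

Step 1: Compute the mean: (13 + 17 + 17 + 6 + 4 + 13) / 6 = 11.6667
Step 2: Compute squared deviations from the mean:
  (13 - 11.6667)^2 = 1.7778
  (17 - 11.6667)^2 = 28.4444
  (17 - 11.6667)^2 = 28.4444
  (6 - 11.6667)^2 = 32.1111
  (4 - 11.6667)^2 = 58.7778
  (13 - 11.6667)^2 = 1.7778
Step 3: Sum of squared deviations = 151.3333
Step 4: Sample variance = 151.3333 / 5 = 30.2667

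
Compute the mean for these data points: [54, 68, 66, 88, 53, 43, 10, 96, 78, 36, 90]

62

Step 1: Sum all values: 54 + 68 + 66 + 88 + 53 + 43 + 10 + 96 + 78 + 36 + 90 = 682
Step 2: Count the number of values: n = 11
Step 3: Mean = sum / n = 682 / 11 = 62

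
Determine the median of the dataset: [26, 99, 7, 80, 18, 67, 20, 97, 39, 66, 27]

39

Step 1: Sort the data in ascending order: [7, 18, 20, 26, 27, 39, 66, 67, 80, 97, 99]
Step 2: The number of values is n = 11.
Step 3: Since n is odd, the median is the middle value at position 6: 39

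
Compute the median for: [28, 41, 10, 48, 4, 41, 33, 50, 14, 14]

30.5

Step 1: Sort the data in ascending order: [4, 10, 14, 14, 28, 33, 41, 41, 48, 50]
Step 2: The number of values is n = 10.
Step 3: Since n is even, the median is the average of positions 5 and 6:
  Median = (28 + 33) / 2 = 30.5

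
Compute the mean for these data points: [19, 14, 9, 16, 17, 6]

13.5

Step 1: Sum all values: 19 + 14 + 9 + 16 + 17 + 6 = 81
Step 2: Count the number of values: n = 6
Step 3: Mean = sum / n = 81 / 6 = 13.5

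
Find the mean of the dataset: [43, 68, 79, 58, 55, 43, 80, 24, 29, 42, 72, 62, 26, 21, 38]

49.3333

Step 1: Sum all values: 43 + 68 + 79 + 58 + 55 + 43 + 80 + 24 + 29 + 42 + 72 + 62 + 26 + 21 + 38 = 740
Step 2: Count the number of values: n = 15
Step 3: Mean = sum / n = 740 / 15 = 49.3333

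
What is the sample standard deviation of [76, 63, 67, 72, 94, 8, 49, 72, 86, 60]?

23.6599

Step 1: Compute the mean: 64.7
Step 2: Sum of squared deviations from the mean: 5038.1
Step 3: Sample variance = 5038.1 / 9 = 559.7889
Step 4: Standard deviation = sqrt(559.7889) = 23.6599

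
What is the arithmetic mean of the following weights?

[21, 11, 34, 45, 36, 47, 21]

30.7143

Step 1: Sum all values: 21 + 11 + 34 + 45 + 36 + 47 + 21 = 215
Step 2: Count the number of values: n = 7
Step 3: Mean = sum / n = 215 / 7 = 30.7143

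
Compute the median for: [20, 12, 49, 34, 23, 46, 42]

34

Step 1: Sort the data in ascending order: [12, 20, 23, 34, 42, 46, 49]
Step 2: The number of values is n = 7.
Step 3: Since n is odd, the median is the middle value at position 4: 34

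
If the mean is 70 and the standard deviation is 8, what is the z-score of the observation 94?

3

Step 1: Recall the z-score formula: z = (x - mu) / sigma
Step 2: Substitute values: z = (94 - 70) / 8
Step 3: z = 24 / 8 = 3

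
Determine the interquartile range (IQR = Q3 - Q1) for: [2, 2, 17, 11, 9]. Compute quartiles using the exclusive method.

12

Step 1: Sort the data: [2, 2, 9, 11, 17]
Step 2: n = 5
Step 3: Using the exclusive quartile method:
  Q1 = 2
  Q2 (median) = 9
  Q3 = 14
  IQR = Q3 - Q1 = 14 - 2 = 12
Step 4: IQR = 12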